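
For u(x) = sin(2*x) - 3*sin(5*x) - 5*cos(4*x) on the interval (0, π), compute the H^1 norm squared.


||u||_{H^1(0,π)}^2 = 1700/3 + 332*π

u'(x) = 20*sin(4*x) + 2*cos(2*x) - 15*cos(5*x).
Expand u² and (u')² and integrate term by term on (0, π), using: for integers n ≥ 1, ∫_0^π sin²(nx) dx = ∫_0^π cos²(nx) dx = π/2; for n ≠ n', ∫_0^π sin(nx)sin(n'x) dx = ∫_0^π cos(nx)cos(n'x) dx = 0; and by product-to-sum, ∫_0^π sin(nx)cos(n'x) dx = ½∫_0^π [sin((n+n')x) + sin((n−n')x)] dx, which is 0 when n+n' is even and 2n/(n²−n'²) when n+n' is odd (it need not vanish on (0, π)).
  u² squared terms: (-5)²·∫cos(4x)² dx = 25·π/2 = 25*π/2;  (-3)²·∫sin(5x)² dx = 9·π/2 = 9*π/2;  (1)²·∫sin(2x)² dx = 1·π/2 = π/2.
  u² cross terms: 2·(-5)·(-3)·∫cos(4x)·sin(5x) dx = 30·(10/9) = 100/3;  2·(-5)·(1)·∫cos(4x)·sin(2x) dx = -10·(0) = 0;  2·(-3)·(1)·∫sin(5x)·sin(2x) dx = -6·(0) = 0.
  So ∫_0^π u² dx = 25*π/2 + 9*π/2 + π/2 + 100/3 + 0 + 0 = 100/3 + 35*π/2.
  (u')² squared terms: (-15)²·∫cos(5x)² dx = 225·π/2 = 225*π/2;  (2)²·∫cos(2x)² dx = 4·π/2 = 2*π;  (20)²·∫sin(4x)² dx = 400·π/2 = 200*π.
  (u')² cross terms: 2·(-15)·(2)·∫cos(5x)·cos(2x) dx = -60·(0) = 0;  2·(-15)·(20)·∫cos(5x)·sin(4x) dx = -600·(-8/9) = 1600/3;  2·(2)·(20)·∫cos(2x)·sin(4x) dx = 80·(0) = 0.
  So ∫_0^π (u')² dx = 225*π/2 + 2*π + 200*π + 0 + 1600/3 + 0 = 1600/3 + 629*π/2.
||u||_{H^1}^2 = (100/3 + 35*π/2) + (1600/3 + 629*π/2) = 1700/3 + 332*π.


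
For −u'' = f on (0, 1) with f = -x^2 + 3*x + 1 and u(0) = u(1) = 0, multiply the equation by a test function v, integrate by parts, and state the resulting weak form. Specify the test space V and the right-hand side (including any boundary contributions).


V = H^1_0(0, 1) (so v(0) = v(1) = 0); weak form: ∫_0^1 u'v' dx = ∫_0^1 (-x^2 + 3*x + 1) v dx for all v ∈ V.

Multiply both sides by a test function v and integrate from 0 to 1:
  ∫_0^1 −u''(x) v(x) dx = ∫_0^1 f(x) v(x) dx.
Integrate the LHS by parts once:
  ∫_0^1 −u'' v dx = −[u'(x) v(x)]_0^1 + ∫_0^1 u'(x) v'(x) dx.
Thus ∫_0^1 u'(x) v'(x) dx = ∫_0^1 f(x) v(x) dx + [u'(x) v(x)]_0^1.
Choose V so that boundary terms are either known or forced to vanish.
u is Dirichlet: u(0) = u(1) = 0. Let V = H^1_0(0, 1); then v(0) = v(1) = 0, and [u' v]_0^1 = 0.
Weak formulation: find u (satisfying any essential BC) such that ∫_0^1 u'(x) v'(x) dx = ∫_0^1 f v dx for all v ∈ V.
Substituting f(x) = -x^2 + 3*x + 1, the right-hand side is ∫_0^1 (-x^2 + 3*x + 1) v dx.


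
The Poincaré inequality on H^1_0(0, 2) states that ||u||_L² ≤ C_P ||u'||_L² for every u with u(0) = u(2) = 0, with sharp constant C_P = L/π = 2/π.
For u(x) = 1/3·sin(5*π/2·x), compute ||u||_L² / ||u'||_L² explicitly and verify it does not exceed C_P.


||u||_L² / ||u'||_L² = 2/(5*π) < C_P = 2/π.

u(x) = 1/3·sin(5*π/2·x), so u'(x) = 5*π*cos(5*π*x/2)/6.
Writing u(x) = A·sin(kπx/L) with A = 1/3 and k = 5, use ∫_0^L sin²(kπx/L) dx = L/2 and ∫_0^L cos²(kπx/L) dx = L/2.
u² = 1/9·sin²(5*π/2·x) and (u')² = 25*π^2/36·cos²(5*π/2·x), and each of sin², cos² integrates to L/2 = 1 over (0, 2).
∫_0^2 u² dx = 1/9, so ||u||_L² = 1/3.
∫_0^2 (u')² dx = 25*π^2/36, so ||u'||_L² = 5*π/6.
Ratio ||u||_L² / ||u'||_L² = 2/(5*π).
Sharp Poincaré constant on H^1_0(0, 2) is C_P = L/π = 2/π, achieved by sin(π/2·x).
This is the k = 5 harmonic; the ratio L/(kπ) is strictly less than C_P = L/π, consistent with the sharp inequality ||u||_L² ≤ C_P ||u'||_L².


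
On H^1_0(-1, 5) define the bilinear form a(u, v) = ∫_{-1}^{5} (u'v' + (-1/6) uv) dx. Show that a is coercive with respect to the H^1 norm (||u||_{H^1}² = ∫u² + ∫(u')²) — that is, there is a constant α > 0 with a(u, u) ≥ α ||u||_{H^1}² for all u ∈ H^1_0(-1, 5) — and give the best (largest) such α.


α = (-6 + π^2)/(π^2 + 36)

Coercivity of a(·,·) on H^1_0(-1, 5) means a(u, u) ≥ α ||u||_{H^1}² for every u ∈ H^1_0.
The interval has length L = 6, and Poincaré/coercivity depend only on L. Here a(u, u) = ∫(u')² + (-1/6)·∫u².
Here c = -1/6 < 0 with |c| < (π/L)² = π^2/36, so coercivity still holds. The condition a(u,u) ≥ α||u||_{H^1}² reads (1−α)∫(u')² ≥ (α−c)∫u². Any admissible α is ≤ 1 (rapidly oscillating u have ∫u²/∫(u')² → 0), and α = 1 would force 0 ≥ (1−c)∫u², impossible since c < 1; so 1−α > 0. By the sharp Poincaré inequality on H^1_0 of an interval of length L, ∫(u')² ≥ (π/L)²∫u² with equality for the first sine mode sin(π(x−x₀)/L) (x₀ the left endpoint), so the inequality holds for all u iff (1−α)(π/L)² ≥ α − c, i.e. α ≤ ((π/L)² + c)/((π/L)² + 1) = (1 + c(L/π)²)/(1 + (L/π)²). (Direct route, valid since c ≤ 0: Poincaré gives c∫u² ≥ c(L/π)²∫(u')², so a(u,u) ≥ (1 + c(L/π)²)∫(u')², while ||u||_{H^1}² ≤ (1 + (L/π)²)∫(u')²; dividing yields the same α.) With (π/L)² = π^2/36 and c = -1/6, the largest admissible constant is α = ((π/L)² + c)/((π/L)² + 1).
Simplifying, α = (-6 + π^2)/(π^2 + 36).


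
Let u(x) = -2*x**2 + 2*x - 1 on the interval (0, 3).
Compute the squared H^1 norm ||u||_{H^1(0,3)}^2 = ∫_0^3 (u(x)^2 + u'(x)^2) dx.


||u||_{H^1}^2 = 867/5

The H^1 norm (squared) on an interval (0, L) is
  ||u||_{H^1}^2 = ∫_0^L u(x)^2 dx + ∫_0^L u'(x)^2 dx.
Compute u'(x) = 2 - 4*x.
Then u(x)^2 = 4*x**4 - 8*x**3 + 8*x**2 - 4*x + 1 and u'(x)^2 = 16*x**2 - 16*x + 4.
Integrate each monomial from 0 to 3 using ∫_0^3 c·x^n dx = c·3^(n+1)/(n+1):
  ∫_0^3 u(x)^2 dx = ∫_0^3 (4*x^4 - 8*x^3 + 8*x^2 - 4*x + 1) dx. Term by term:
    ∫_0^3 4*x^4 dx = 972/5;  ∫_0^3 -8*x^3 dx = -162;  ∫_0^3 8*x^2 dx = 72;
    ∫_0^3 -4*x dx = -18;  ∫_0^3 1 dx = 3.
  Sum: 972/5 − 162 + 72 − 18 + 3 = 447/5.
  ∫_0^3 u'(x)^2 dx = ∫_0^3 (16*x^2 - 16*x + 4) dx. Term by term:
    ∫_0^3 16*x^2 dx = 144;  ∫_0^3 -16*x dx = -72;  ∫_0^3 4 dx = 12.
  Sum: 144 − 72 + 12 = 84.
Adding: ||u||_{H^1}^2 = 447/5 + 84 = 867/5.


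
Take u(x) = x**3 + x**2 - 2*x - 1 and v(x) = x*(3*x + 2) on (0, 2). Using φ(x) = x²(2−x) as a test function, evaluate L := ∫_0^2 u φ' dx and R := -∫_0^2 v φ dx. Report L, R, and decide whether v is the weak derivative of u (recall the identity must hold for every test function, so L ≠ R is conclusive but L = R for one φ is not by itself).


LHS = -104/15, RHS = -48/5. No, v is not the weak derivative of u.

u(x) = x**3 + x**2 - 2*x - 1, classical derivative u'(x) = 3*x**2 + 2*x - 2.
φ(x) = x²(2−x), so φ'(x) = x*(4 - 3*x).
Note φ(0) = φ(2) = 0, so the boundary term u·φ vanishes.
LHS = ∫_0^2 u(x) φ'(x) dx = ∫_0^2 (-3*x^5 + x^4 + 10*x^3 - 5*x^2 - 4*x) dx. Term by term:
  ∫_0^2 -3*x^5 dx = -32;  ∫_0^2 x^4 dx = 32/5;  ∫_0^2 10*x^3 dx = 40;
  ∫_0^2 -5*x^2 dx = -40/3;  ∫_0^2 -4*x dx = -8.
Sum: -32 + 32/5 + 40 − 40/3 − 8 = -104/15.
So LHS = -104/15.
∫_0^2 v(x) φ(x) dx = ∫_0^2 (-3*x^5 + 4*x^4 + 4*x^3) dx. Term by term:
  ∫_0^2 -3*x^5 dx = -32;  ∫_0^2 4*x^4 dx = 128/5;  ∫_0^2 4*x^3 dx = 16.
Sum: -32 + 128/5 + 16 = 48/5.
So RHS = -∫_0^2 v(x) φ(x) dx = -48/5.
LHS − RHS = 8/3 ≠ 0, so the identity fails.
(For a valid weak derivative the identity must hold for EVERY test function, in particular this one. The failure shows v is NOT the weak derivative of u.)
Correct weak derivative would be u'(x) = 3*x**2 + 2*x - 2.


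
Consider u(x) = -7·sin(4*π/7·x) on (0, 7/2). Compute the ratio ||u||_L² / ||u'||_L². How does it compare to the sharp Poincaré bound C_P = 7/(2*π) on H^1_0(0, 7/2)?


||u||_L² / ||u'||_L² = 7/(4*π) < C_P = 7/(2*π).

u(x) = -7·sin(4*π/7·x), so u'(x) = -4*π*cos(4*π*x/7).
Writing u(x) = A·sin(kπx/L) with A = -7 and k = 2, use ∫_0^L sin²(kπx/L) dx = L/2 and ∫_0^L cos²(kπx/L) dx = L/2.
u² = 49·sin²(4*π/7·x) and (u')² = 16*π^2·cos²(4*π/7·x), and each of sin², cos² integrates to L/2 = 7/4 over (0, 7/2).
∫_0^7/2 u² dx = 343/4, so ||u||_L² = 7*sqrt(7)/2.
∫_0^7/2 (u')² dx = 28*π^2, so ||u'||_L² = 2*sqrt(7)*π.
Ratio ||u||_L² / ||u'||_L² = 7/(4*π).
Sharp Poincaré constant on H^1_0(0, 7/2) is C_P = L/π = 7/(2*π), achieved by sin(2*π/7·x).
This is the k = 2 harmonic; the ratio L/(kπ) is strictly less than C_P = L/π, consistent with the sharp inequality ||u||_L² ≤ C_P ||u'||_L².


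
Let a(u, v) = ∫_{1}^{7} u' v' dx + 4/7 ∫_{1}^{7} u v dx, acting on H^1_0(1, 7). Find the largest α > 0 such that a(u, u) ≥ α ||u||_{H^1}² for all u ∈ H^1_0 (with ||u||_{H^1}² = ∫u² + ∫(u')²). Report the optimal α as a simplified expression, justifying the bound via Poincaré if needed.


α = (π^2 + 144/7)/(π^2 + 36)

Coercivity of a(·,·) on H^1_0(1, 7) means a(u, u) ≥ α ||u||_{H^1}² for every u ∈ H^1_0.
The interval has length L = 6, and Poincaré/coercivity depend only on L. Here a(u, u) = ∫(u')² + (4/7)·∫u².
Here 0 < c = 4/7 < 1. The condition a(u,u) ≥ α||u||_{H^1}² reads (1−α)∫(u')² ≥ (α−c)∫u². Any admissible α is ≤ 1 (rapidly oscillating u have ∫u²/∫(u')² → 0), and α = 1 would force 0 ≥ (1−c)∫u², impossible since c < 1; so 1−α > 0. By the sharp Poincaré inequality on H^1_0 of an interval of length L, ∫(u')² ≥ (π/L)²∫u² with equality for the first sine mode sin(π(x−x₀)/L) (x₀ the left endpoint), so the inequality holds for all u iff (1−α)(π/L)² ≥ α − c, i.e. α ≤ ((π/L)² + c)/((π/L)² + 1) = (1 + c(L/π)²)/(1 + (L/π)²). With (π/L)² = π^2/36 and c = 4/7, the largest admissible constant is α = ((π/L)² + c)/((π/L)² + 1).
Simplifying, α = (π^2 + 144/7)/(π^2 + 36).


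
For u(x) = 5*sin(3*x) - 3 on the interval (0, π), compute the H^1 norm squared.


||u||_{H^1(0,π)}^2 = -20 + 134*π

u'(x) = 15*cos(3*x).
Expand u² and (u')² and integrate term by term on (0, π), using: for integers n ≥ 1, ∫_0^π sin²(nx) dx = ∫_0^π cos²(nx) dx = π/2; for n ≠ n', ∫_0^π sin(nx)sin(n'x) dx = ∫_0^π cos(nx)cos(n'x) dx = 0; and by product-to-sum, ∫_0^π sin(nx)cos(n'x) dx = ½∫_0^π [sin((n+n')x) + sin((n−n')x)] dx, which is 0 when n+n' is even and 2n/(n²−n'²) when n+n' is odd (it need not vanish on (0, π)). For the constant mode: ∫_0^π 1 dx = π, ∫_0^π cos(nx) dx = 0, ∫_0^π sin(nx) dx = (1−(−1)^n)/n.
  u² squared terms: (-3)²·∫1 dx = 9·π = 9*π;  (5)²·∫sin(3x)² dx = 25·π/2 = 25*π/2.
  u² cross terms: 2·(-3)·(5)·∫1·sin(3x) dx = -30·(2/3) = -20.
  So ∫_0^π u² dx = 9*π + 25*π/2 − 20 = -20 + 43*π/2.
  (u')² squared terms: (15)²·∫cos(3x)² dx = 225·π/2 = 225*π/2.
  So ∫_0^π (u')² dx = 225*π/2.
||u||_{H^1}^2 = (-20 + 43*π/2) + (225*π/2) = -20 + 134*π.


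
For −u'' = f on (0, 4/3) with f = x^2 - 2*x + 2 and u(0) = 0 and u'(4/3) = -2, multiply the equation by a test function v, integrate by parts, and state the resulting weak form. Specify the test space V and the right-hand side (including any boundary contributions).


V = {v ∈ H^1(0, 4/3) : v(0) = 0} (test functions vanish at x = 0 where u is specified); weak form: ∫_0^4/3 u'v' dx = ∫_0^4/3 (x^2 - 2*x + 2) v dx − 2·v(4/3) for all v ∈ V.

Multiply both sides by a test function v and integrate from 0 to 4/3:
  ∫_0^4/3 −u''(x) v(x) dx = ∫_0^4/3 f(x) v(x) dx.
Integrate the LHS by parts once:
  ∫_0^4/3 −u'' v dx = −[u'(x) v(x)]_0^4/3 + ∫_0^4/3 u'(x) v'(x) dx.
Thus ∫_0^4/3 u'(x) v'(x) dx = ∫_0^4/3 f(x) v(x) dx + [u'(x) v(x)]_0^4/3.
Choose V so that boundary terms are either known or forced to vanish.
Mixed BC: u(0) = 0 (Dirichlet) and u'(4/3) = -2 (Neumann). Define V = {v ∈ H^1(0, 4/3) : v(0) = 0}. Then [u' v]_0^4/3 = u'(4/3)·v(4/3) − u'(0)·0 = − 2·v(4/3).
Weak formulation: find u (satisfying any essential BC) such that ∫_0^4/3 u'(x) v'(x) dx = ∫_0^4/3 f v dx − 2·v(4/3) for all v ∈ V (Dirichlet at 0 absorbed into V; Neumann datum at x = 4/3 contributes the boundary term).
Substituting f(x) = x^2 - 2*x + 2, the right-hand side is ∫_0^4/3 (x^2 - 2*x + 2) v dx − 2·v(4/3).


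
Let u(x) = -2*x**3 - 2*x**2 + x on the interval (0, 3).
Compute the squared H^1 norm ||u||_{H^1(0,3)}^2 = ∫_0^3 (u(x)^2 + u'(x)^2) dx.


||u||_{H^1}^2 = 170601/35

The H^1 norm (squared) on an interval (0, L) is
  ||u||_{H^1}^2 = ∫_0^L u(x)^2 dx + ∫_0^L u'(x)^2 dx.
Compute u'(x) = -6*x**2 - 4*x + 1.
Then u(x)^2 = 4*x**6 + 8*x**5 - 4*x**3 + x**2 and u'(x)^2 = 36*x**4 + 48*x**3 + 4*x**2 - 8*x + 1.
Integrate each monomial from 0 to 3 using ∫_0^3 c·x^n dx = c·3^(n+1)/(n+1):
  ∫_0^3 u(x)^2 dx = ∫_0^3 (4*x^6 + 8*x^5 - 4*x^3 + x^2) dx. Term by term:
    ∫_0^3 4*x^6 dx = 8748/7;  ∫_0^3 8*x^5 dx = 972;  ∫_0^3 -4*x^3 dx = -81;
    ∫_0^3 x^2 dx = 9.
  Sum: 8748/7 + 972 − 81 + 9 = 15048/7.
  ∫_0^3 u'(x)^2 dx = ∫_0^3 (36*x^4 + 48*x^3 + 4*x^2 - 8*x + 1) dx. Term by term:
    ∫_0^3 36*x^4 dx = 8748/5;  ∫_0^3 48*x^3 dx = 972;  ∫_0^3 4*x^2 dx = 36;
    ∫_0^3 -8*x dx = -36;  ∫_0^3 1 dx = 3.
  Sum: 8748/5 + 972 + 36 − 36 + 3 = 13623/5.
Adding: ||u||_{H^1}^2 = 15048/7 + 13623/5 = 170601/35.


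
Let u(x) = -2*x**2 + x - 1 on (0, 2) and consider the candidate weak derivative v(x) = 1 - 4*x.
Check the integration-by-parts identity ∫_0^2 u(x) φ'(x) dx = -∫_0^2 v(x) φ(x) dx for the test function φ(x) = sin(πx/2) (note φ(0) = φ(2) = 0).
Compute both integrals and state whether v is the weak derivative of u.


LHS = 12/π, RHS = 12/π. Yes, v = u' weakly.

u(x) = -2*x**2 + x - 1, classical derivative u'(x) = 1 - 4*x.
φ(x) = sin(πx/2), so φ'(x) = π*cos(π*x/2)/2.
Note φ(0) = φ(2) = 0, so the boundary term u·φ vanishes.
LHS = ∫_0^2 u(x) φ'(x) dx = ∫_0^2 (-π*x^2*cos(π*x/2) + π*x*cos(π*x/2)/2 - π*cos(π*x/2)/2) dx. Term by term:
  ∫_0^2 -π*cos(π*x/2)/2 dx = 0;  ∫_0^2 π*x*cos(π*x/2)/2 dx = -4/π;  ∫_0^2 -π*x^2*cos(π*x/2) dx = 16/π.
Sum: 0 − 4/π + 16/π = 12/π.
So LHS = 12/π.
∫_0^2 v(x) φ(x) dx = ∫_0^2 (-4*x*sin(π*x/2) + sin(π*x/2)) dx. Term by term:
  ∫_0^2 -4*x*sin(π*x/2) dx = -16/π;  ∫_0^2 sin(π*x/2) dx = 4/π.
Sum: -16/π + 4/π = -12/π.
So RHS = -∫_0^2 v(x) φ(x) dx = 12/π.
LHS = RHS, so the identity holds for this test φ.
Moreover u is smooth here and v(x) = u'(x) = 1 - 4*x pointwise, so the identity holds for every test function. Hence v is the weak derivative of u.


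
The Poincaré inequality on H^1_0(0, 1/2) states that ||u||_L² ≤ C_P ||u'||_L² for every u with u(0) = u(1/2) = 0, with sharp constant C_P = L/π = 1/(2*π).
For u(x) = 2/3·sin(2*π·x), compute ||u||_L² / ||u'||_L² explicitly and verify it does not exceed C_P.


||u||_L² / ||u'||_L² = 1/(2*π) = C_P.

u(x) = 2/3·sin(2*π·x), so u'(x) = 4*π*cos(2*π*x)/3.
Writing u(x) = A·sin(kπx/L) with A = 2/3 and k = 1, use ∫_0^L sin²(kπx/L) dx = L/2 and ∫_0^L cos²(kπx/L) dx = L/2.
u² = 4/9·sin²(2*π·x) and (u')² = 16*π^2/9·cos²(2*π·x), and each of sin², cos² integrates to L/2 = 1/4 over (0, 1/2).
∫_0^1/2 u² dx = 1/9, so ||u||_L² = 1/3.
∫_0^1/2 (u')² dx = 4*π^2/9, so ||u'||_L² = 2*π/3.
Ratio ||u||_L² / ||u'||_L² = 1/(2*π).
Sharp Poincaré constant on H^1_0(0, 1/2) is C_P = L/π = 1/(2*π), achieved by sin(2*π·x).
This is the k = 1 eigenfunction (up to amplitude), so the ratio equals the sharp Poincaré constant exactly.


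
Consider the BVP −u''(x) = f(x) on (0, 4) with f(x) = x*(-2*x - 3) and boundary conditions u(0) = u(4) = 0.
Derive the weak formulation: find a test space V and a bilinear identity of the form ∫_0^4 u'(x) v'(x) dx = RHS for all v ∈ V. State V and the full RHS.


V = H^1_0(0, 4) (so v(0) = v(4) = 0); weak form: ∫_0^4 u'v' dx = ∫_0^4 (x*(-2*x - 3)) v dx for all v ∈ V.

Multiply both sides by a test function v and integrate from 0 to 4:
  ∫_0^4 −u''(x) v(x) dx = ∫_0^4 f(x) v(x) dx.
Integrate the LHS by parts once:
  ∫_0^4 −u'' v dx = −[u'(x) v(x)]_0^4 + ∫_0^4 u'(x) v'(x) dx.
Thus ∫_0^4 u'(x) v'(x) dx = ∫_0^4 f(x) v(x) dx + [u'(x) v(x)]_0^4.
Choose V so that boundary terms are either known or forced to vanish.
u is Dirichlet: u(0) = u(4) = 0. Let V = H^1_0(0, 4); then v(0) = v(4) = 0, and [u' v]_0^4 = 0.
Weak formulation: find u (satisfying any essential BC) such that ∫_0^4 u'(x) v'(x) dx = ∫_0^4 f v dx for all v ∈ V.
Substituting f(x) = x*(-2*x - 3), the right-hand side is ∫_0^4 (x*(-2*x - 3)) v dx.


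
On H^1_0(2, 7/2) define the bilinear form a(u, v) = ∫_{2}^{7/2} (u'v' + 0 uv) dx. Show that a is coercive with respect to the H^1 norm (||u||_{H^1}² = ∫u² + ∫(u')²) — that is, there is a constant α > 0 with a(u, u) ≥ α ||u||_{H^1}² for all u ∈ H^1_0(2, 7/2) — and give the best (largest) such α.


α = 4*π^2/(9 + 4*π^2)

Coercivity of a(·,·) on H^1_0(2, 7/2) means a(u, u) ≥ α ||u||_{H^1}² for every u ∈ H^1_0.
The interval has length L = 3/2, and Poincaré/coercivity depend only on L. Here a(u, u) = ∫(u')² + (0)·∫u².
Here c = 0, so a(u,u) = ∫(u')² alone. The condition a(u,u) ≥ α||u||_{H^1}² reads (1−α)∫(u')² ≥ (α−c)∫u². Any admissible α is ≤ 1 (rapidly oscillating u have ∫u²/∫(u')² → 0), and α = 1 would force 0 ≥ (1−c)∫u², impossible since c < 1; so 1−α > 0. By the sharp Poincaré inequality on H^1_0 of an interval of length L, ∫(u')² ≥ (π/L)²∫u² with equality for the first sine mode sin(π(x−x₀)/L) (x₀ the left endpoint), so the inequality holds for all u iff (1−α)(π/L)² ≥ α − c, i.e. α ≤ ((π/L)² + c)/((π/L)² + 1) = (1 + c(L/π)²)/(1 + (L/π)²). (Direct route, valid since c ≤ 0: Poincaré gives c∫u² ≥ c(L/π)²∫(u')², so a(u,u) ≥ (1 + c(L/π)²)∫(u')², while ||u||_{H^1}² ≤ (1 + (L/π)²)∫(u')²; dividing yields the same α.) With (π/L)² = 4*π^2/9 and c = 0, the largest admissible constant is α = ((π/L)² + c)/((π/L)² + 1).
Simplifying, α = 4*π^2/(9 + 4*π^2).


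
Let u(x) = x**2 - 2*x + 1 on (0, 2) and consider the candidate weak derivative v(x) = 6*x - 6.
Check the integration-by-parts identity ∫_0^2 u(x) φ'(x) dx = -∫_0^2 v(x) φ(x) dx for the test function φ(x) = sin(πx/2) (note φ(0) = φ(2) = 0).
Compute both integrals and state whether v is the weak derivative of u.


LHS = 0, RHS = 0. No, v is not the weak derivative of u.

u(x) = x**2 - 2*x + 1, classical derivative u'(x) = 2*x - 2.
φ(x) = sin(πx/2), so φ'(x) = π*cos(π*x/2)/2.
Note φ(0) = φ(2) = 0, so the boundary term u·φ vanishes.
LHS = ∫_0^2 u(x) φ'(x) dx = ∫_0^2 (π*x^2*cos(π*x/2)/2 - π*x*cos(π*x/2) + π*cos(π*x/2)/2) dx. Term by term:
  ∫_0^2 π*cos(π*x/2)/2 dx = 0;  ∫_0^2 π*x^2*cos(π*x/2)/2 dx = -8/π;  ∫_0^2 -π*x*cos(π*x/2) dx = 8/π.
Sum: 0 − 8/π + 8/π = 0.
So LHS = 0.
∫_0^2 v(x) φ(x) dx = ∫_0^2 (6*x*sin(π*x/2) - 6*sin(π*x/2)) dx. Term by term:
  ∫_0^2 -6*sin(π*x/2) dx = -24/π;  ∫_0^2 6*x*sin(π*x/2) dx = 24/π.
Sum: -24/π + 24/π = 0.
So RHS = -∫_0^2 v(x) φ(x) dx = 0.
LHS = RHS, so the identity holds for this particular φ. But this is necessary, not sufficient: a weak derivative must satisfy the identity for EVERY test function in C_c^∞(0, 2).
Here u is smooth, so its weak derivative equals its classical derivative u'(x) = 2*x - 2. Since v(x) = 6*x - 6 ≠ u'(x), v is NOT the weak derivative of u — the agreement for this single φ is a coincidence (the difference v − u' happens to be L²-orthogonal to this φ).


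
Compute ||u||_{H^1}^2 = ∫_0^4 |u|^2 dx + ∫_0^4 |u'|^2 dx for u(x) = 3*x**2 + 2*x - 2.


||u||_{H^1}^2 = 50528/15

The H^1 norm (squared) on an interval (0, L) is
  ||u||_{H^1}^2 = ∫_0^L u(x)^2 dx + ∫_0^L u'(x)^2 dx.
Compute u'(x) = 6*x + 2.
Then u(x)^2 = 9*x**4 + 12*x**3 - 8*x**2 - 8*x + 4 and u'(x)^2 = 36*x**2 + 24*x + 4.
Integrate each monomial from 0 to 4 using ∫_0^4 c·x^n dx = c·4^(n+1)/(n+1):
  ∫_0^4 u(x)^2 dx = ∫_0^4 (9*x^4 + 12*x^3 - 8*x^2 - 8*x + 4) dx. Term by term:
    ∫_0^4 9*x^4 dx = 9216/5;  ∫_0^4 12*x^3 dx = 768;  ∫_0^4 -8*x^2 dx = -512/3;
    ∫_0^4 -8*x dx = -64;  ∫_0^4 4 dx = 16.
  Sum: 9216/5 + 768 − 512/3 − 64 + 16 = 35888/15.
  ∫_0^4 u'(x)^2 dx = ∫_0^4 (36*x^2 + 24*x + 4) dx. Term by term:
    ∫_0^4 36*x^2 dx = 768;  ∫_0^4 24*x dx = 192;  ∫_0^4 4 dx = 16.
  Sum: 768 + 192 + 16 = 976.
Adding: ||u||_{H^1}^2 = 35888/15 + 976 = 50528/15.


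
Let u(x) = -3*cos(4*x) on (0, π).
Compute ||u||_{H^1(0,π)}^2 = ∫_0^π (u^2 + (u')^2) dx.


||u||_{H^1(0,π)}^2 = 153*π/2

u'(x) = 12*sin(4*x).
Expand u² and (u')² and integrate term by term on (0, π), using: for integers n ≥ 1, ∫_0^π sin²(nx) dx = ∫_0^π cos²(nx) dx = π/2; for n ≠ n', ∫_0^π sin(nx)sin(n'x) dx = ∫_0^π cos(nx)cos(n'x) dx = 0; and by product-to-sum, ∫_0^π sin(nx)cos(n'x) dx = ½∫_0^π [sin((n+n')x) + sin((n−n')x)] dx, which is 0 when n+n' is even and 2n/(n²−n'²) when n+n' is odd (it need not vanish on (0, π)).
  u² squared terms: (-3)²·∫cos(4x)² dx = 9·π/2 = 9*π/2.
  So ∫_0^π u² dx = 9*π/2.
  (u')² squared terms: (12)²·∫sin(4x)² dx = 144·π/2 = 72*π.
  So ∫_0^π (u')² dx = 72*π.
||u||_{H^1}^2 = (9*π/2) + (72*π) = 153*π/2.


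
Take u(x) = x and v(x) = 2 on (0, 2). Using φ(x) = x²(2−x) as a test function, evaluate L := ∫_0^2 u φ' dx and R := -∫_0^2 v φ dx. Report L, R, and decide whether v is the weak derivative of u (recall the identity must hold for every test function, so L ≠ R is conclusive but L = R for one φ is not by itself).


LHS = -4/3, RHS = -8/3. No, v is not the weak derivative of u.

u(x) = x, classical derivative u'(x) = 1.
φ(x) = x²(2−x), so φ'(x) = x*(4 - 3*x).
Note φ(0) = φ(2) = 0, so the boundary term u·φ vanishes.
LHS = ∫_0^2 u(x) φ'(x) dx = ∫_0^2 (-3*x^3 + 4*x^2) dx. Term by term:
  ∫_0^2 -3*x^3 dx = -12;  ∫_0^2 4*x^2 dx = 32/3.
Sum: -12 + 32/3 = -4/3.
So LHS = -4/3.
∫_0^2 v(x) φ(x) dx = ∫_0^2 (-2*x^3 + 4*x^2) dx. Term by term:
  ∫_0^2 -2*x^3 dx = -8;  ∫_0^2 4*x^2 dx = 32/3.
Sum: -8 + 32/3 = 8/3.
So RHS = -∫_0^2 v(x) φ(x) dx = -8/3.
LHS − RHS = 4/3 ≠ 0, so the identity fails.
(For a valid weak derivative the identity must hold for EVERY test function, in particular this one. The failure shows v is NOT the weak derivative of u.)
Correct weak derivative would be u'(x) = 1.


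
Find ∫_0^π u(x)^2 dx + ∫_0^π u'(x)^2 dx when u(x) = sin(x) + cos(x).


||u||_{H^1(0,π)}^2 = 2*π

u'(x) = -sin(x) + cos(x).
Expand u² and (u')² and integrate term by term on (0, π), using: for integers n ≥ 1, ∫_0^π sin²(nx) dx = ∫_0^π cos²(nx) dx = π/2; for n ≠ n', ∫_0^π sin(nx)sin(n'x) dx = ∫_0^π cos(nx)cos(n'x) dx = 0; and by product-to-sum, ∫_0^π sin(nx)cos(n'x) dx = ½∫_0^π [sin((n+n')x) + sin((n−n')x)] dx, which is 0 when n+n' is even and 2n/(n²−n'²) when n+n' is odd (it need not vanish on (0, π)).
  u² squared terms: (1)²·∫cos(x)² dx = 1·π/2 = π/2;  (1)²·∫sin(x)² dx = 1·π/2 = π/2.
  u² cross terms: 2·(1)·(1)·∫cos(x)·sin(x) dx = 2·(0) = 0.
  So ∫_0^π u² dx = π/2 + π/2 + 0 = π.
  (u')² squared terms: (-1)²·∫sin(x)² dx = 1·π/2 = π/2;  (1)²·∫cos(x)² dx = 1·π/2 = π/2.
  (u')² cross terms: 2·(-1)·(1)·∫sin(x)·cos(x) dx = -2·(0) = 0.
  So ∫_0^π (u')² dx = π/2 + π/2 + 0 = π.
||u||_{H^1}^2 = (π) + (π) = 2*π.


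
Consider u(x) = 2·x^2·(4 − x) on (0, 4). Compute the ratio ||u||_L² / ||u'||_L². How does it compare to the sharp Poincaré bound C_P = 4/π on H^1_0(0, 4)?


||u||_L² / ||u'||_L² = 2*sqrt(14)/7 < C_P = 4/π.

u(x) = 2·x^2·(4 − x), so u'(x) = 2*x*(8 - 3*x).
u(x) = 2·x^2·(4 − x) vanishes at x = 0 and x = 4, so u ∈ H^1_0(0, 4). Differentiate via the product rule and integrate the resulting polynomials term by term.
  ∫_0^4 u² dx = ∫_0^4 (4*x^6 - 32*x^5 + 64*x^4) dx. Term by term:
    ∫_0^4 4*x^6 dx = 65536/7;  ∫_0^4 -32*x^5 dx = -65536/3;  ∫_0^4 64*x^4 dx = 65536/5.
  Sum: 65536/7 − 65536/3 + 65536/5 = 65536/105.
  ∫_0^4 (u')² dx = ∫_0^4 (36*x^4 - 192*x^3 + 256*x^2) dx. Term by term:
    ∫_0^4 36*x^4 dx = 36864/5;  ∫_0^4 -192*x^3 dx = -12288;  ∫_0^4 256*x^2 dx = 16384/3.
  Sum: 36864/5 − 12288 + 16384/3 = 8192/15.
∫_0^4 u² dx = 65536/105, so ||u||_L² = 256*sqrt(105)/105.
∫_0^4 (u')² dx = 8192/15, so ||u'||_L² = 64*sqrt(30)/15.
Ratio ||u||_L² / ||u'||_L² = 2*sqrt(14)/7.
Sharp Poincaré constant on H^1_0(0, 4) is C_P = L/π = 4/π, achieved by sin(π/4·x).
A polynomial bump cannot attain the sharp Poincaré constant (only the first sine eigenfunction does), so the ratio is strictly less than C_P, consistent with ||u||_L² ≤ C_P ||u'||_L².


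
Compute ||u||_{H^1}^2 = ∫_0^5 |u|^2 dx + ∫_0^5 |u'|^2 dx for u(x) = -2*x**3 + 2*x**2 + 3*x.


||u||_{H^1}^2 = 746995/21

The H^1 norm (squared) on an interval (0, L) is
  ||u||_{H^1}^2 = ∫_0^L u(x)^2 dx + ∫_0^L u'(x)^2 dx.
Compute u'(x) = -6*x**2 + 4*x + 3.
Then u(x)^2 = 4*x**6 - 8*x**5 - 8*x**4 + 12*x**3 + 9*x**2 and u'(x)^2 = 36*x**4 - 48*x**3 - 20*x**2 + 24*x + 9.
Integrate each monomial from 0 to 5 using ∫_0^5 c·x^n dx = c·5^(n+1)/(n+1):
  ∫_0^5 u(x)^2 dx = ∫_0^5 (4*x^6 - 8*x^5 - 8*x^4 + 12*x^3 + 9*x^2) dx. Term by term:
    ∫_0^5 4*x^6 dx = 312500/7;  ∫_0^5 -8*x^5 dx = -62500/3;  ∫_0^5 -8*x^4 dx = -5000;
    ∫_0^5 12*x^3 dx = 1875;  ∫_0^5 9*x^2 dx = 375.
  Sum: 312500/7 − 62500/3 − 5000 + 1875 + 375 = 442250/21.
  ∫_0^5 u'(x)^2 dx = ∫_0^5 (36*x^4 - 48*x^3 - 20*x^2 + 24*x + 9) dx. Term by term:
    ∫_0^5 36*x^4 dx = 22500;  ∫_0^5 -48*x^3 dx = -7500;  ∫_0^5 -20*x^2 dx = -2500/3;
    ∫_0^5 24*x dx = 300;  ∫_0^5 9 dx = 45.
  Sum: 22500 − 7500 − 2500/3 + 300 + 45 = 43535/3.
Adding: ||u||_{H^1}^2 = 442250/21 + 43535/3 = 746995/21.


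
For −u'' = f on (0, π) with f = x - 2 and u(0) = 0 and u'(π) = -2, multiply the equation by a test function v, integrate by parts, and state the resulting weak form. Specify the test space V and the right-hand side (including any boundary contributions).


V = {v ∈ H^1(0, π) : v(0) = 0} (test functions vanish at x = 0 where u is specified); weak form: ∫_0^π u'v' dx = ∫_0^π (x - 2) v dx − 2·v(π) for all v ∈ V.

Multiply both sides by a test function v and integrate from 0 to π:
  ∫_0^π −u''(x) v(x) dx = ∫_0^π f(x) v(x) dx.
Integrate the LHS by parts once:
  ∫_0^π −u'' v dx = −[u'(x) v(x)]_0^π + ∫_0^π u'(x) v'(x) dx.
Thus ∫_0^π u'(x) v'(x) dx = ∫_0^π f(x) v(x) dx + [u'(x) v(x)]_0^π.
Choose V so that boundary terms are either known or forced to vanish.
Mixed BC: u(0) = 0 (Dirichlet) and u'(π) = -2 (Neumann). Define V = {v ∈ H^1(0, π) : v(0) = 0}. Then [u' v]_0^π = u'(π)·v(π) − u'(0)·0 = − 2·v(π).
Weak formulation: find u (satisfying any essential BC) such that ∫_0^π u'(x) v'(x) dx = ∫_0^π f v dx − 2·v(π) for all v ∈ V (Dirichlet at 0 absorbed into V; Neumann datum at x = π contributes the boundary term).
Substituting f(x) = x - 2, the right-hand side is ∫_0^π (x - 2) v dx − 2·v(π).


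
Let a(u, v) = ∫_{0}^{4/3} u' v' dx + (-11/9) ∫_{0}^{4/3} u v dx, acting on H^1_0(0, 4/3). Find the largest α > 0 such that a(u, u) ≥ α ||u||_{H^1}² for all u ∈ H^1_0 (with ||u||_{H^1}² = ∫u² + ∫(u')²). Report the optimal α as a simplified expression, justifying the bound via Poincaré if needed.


α = (-176 + 81*π^2)/(9*(16 + 9*π^2))

Coercivity of a(·,·) on H^1_0(0, 4/3) means a(u, u) ≥ α ||u||_{H^1}² for every u ∈ H^1_0.
The interval has length L = 4/3, and Poincaré/coercivity depend only on L. Here a(u, u) = ∫(u')² + (-11/9)·∫u².
Here c = -11/9 < 0 with |c| < (π/L)² = 9*π^2/16, so coercivity still holds. The condition a(u,u) ≥ α||u||_{H^1}² reads (1−α)∫(u')² ≥ (α−c)∫u². Any admissible α is ≤ 1 (rapidly oscillating u have ∫u²/∫(u')² → 0), and α = 1 would force 0 ≥ (1−c)∫u², impossible since c < 1; so 1−α > 0. By the sharp Poincaré inequality on H^1_0 of an interval of length L, ∫(u')² ≥ (π/L)²∫u² with equality for the first sine mode sin(π(x−x₀)/L) (x₀ the left endpoint), so the inequality holds for all u iff (1−α)(π/L)² ≥ α − c, i.e. α ≤ ((π/L)² + c)/((π/L)² + 1) = (1 + c(L/π)²)/(1 + (L/π)²). (Direct route, valid since c ≤ 0: Poincaré gives c∫u² ≥ c(L/π)²∫(u')², so a(u,u) ≥ (1 + c(L/π)²)∫(u')², while ||u||_{H^1}² ≤ (1 + (L/π)²)∫(u')²; dividing yields the same α.) With (π/L)² = 9*π^2/16 and c = -11/9, the largest admissible constant is α = ((π/L)² + c)/((π/L)² + 1).
Simplifying, α = (-176 + 81*π^2)/(9*(16 + 9*π^2)).


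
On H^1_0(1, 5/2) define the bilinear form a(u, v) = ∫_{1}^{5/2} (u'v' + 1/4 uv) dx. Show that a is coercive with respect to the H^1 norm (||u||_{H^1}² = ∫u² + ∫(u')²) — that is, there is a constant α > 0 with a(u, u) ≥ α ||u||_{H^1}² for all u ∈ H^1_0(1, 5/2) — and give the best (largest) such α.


α = (9 + 16*π^2)/(4*(9 + 4*π^2))

Coercivity of a(·,·) on H^1_0(1, 5/2) means a(u, u) ≥ α ||u||_{H^1}² for every u ∈ H^1_0.
The interval has length L = 3/2, and Poincaré/coercivity depend only on L. Here a(u, u) = ∫(u')² + (1/4)·∫u².
Here 0 < c = 1/4 < 1. The condition a(u,u) ≥ α||u||_{H^1}² reads (1−α)∫(u')² ≥ (α−c)∫u². Any admissible α is ≤ 1 (rapidly oscillating u have ∫u²/∫(u')² → 0), and α = 1 would force 0 ≥ (1−c)∫u², impossible since c < 1; so 1−α > 0. By the sharp Poincaré inequality on H^1_0 of an interval of length L, ∫(u')² ≥ (π/L)²∫u² with equality for the first sine mode sin(π(x−x₀)/L) (x₀ the left endpoint), so the inequality holds for all u iff (1−α)(π/L)² ≥ α − c, i.e. α ≤ ((π/L)² + c)/((π/L)² + 1) = (1 + c(L/π)²)/(1 + (L/π)²). With (π/L)² = 4*π^2/9 and c = 1/4, the largest admissible constant is α = ((π/L)² + c)/((π/L)² + 1).
Simplifying, α = (9 + 16*π^2)/(4*(9 + 4*π^2)).


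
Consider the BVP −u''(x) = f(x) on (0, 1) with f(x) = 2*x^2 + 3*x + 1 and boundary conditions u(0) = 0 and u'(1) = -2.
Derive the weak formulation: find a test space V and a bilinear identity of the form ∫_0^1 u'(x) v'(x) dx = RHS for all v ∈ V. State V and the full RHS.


V = {v ∈ H^1(0, 1) : v(0) = 0} (test functions vanish at x = 0 where u is specified); weak form: ∫_0^1 u'v' dx = ∫_0^1 (2*x^2 + 3*x + 1) v dx − 2·v(1) for all v ∈ V.

Multiply both sides by a test function v and integrate from 0 to 1:
  ∫_0^1 −u''(x) v(x) dx = ∫_0^1 f(x) v(x) dx.
Integrate the LHS by parts once:
  ∫_0^1 −u'' v dx = −[u'(x) v(x)]_0^1 + ∫_0^1 u'(x) v'(x) dx.
Thus ∫_0^1 u'(x) v'(x) dx = ∫_0^1 f(x) v(x) dx + [u'(x) v(x)]_0^1.
Choose V so that boundary terms are either known or forced to vanish.
Mixed BC: u(0) = 0 (Dirichlet) and u'(1) = -2 (Neumann). Define V = {v ∈ H^1(0, 1) : v(0) = 0}. Then [u' v]_0^1 = u'(1)·v(1) − u'(0)·0 = − 2·v(1).
Weak formulation: find u (satisfying any essential BC) such that ∫_0^1 u'(x) v'(x) dx = ∫_0^1 f v dx − 2·v(1) for all v ∈ V (Dirichlet at 0 absorbed into V; Neumann datum at x = 1 contributes the boundary term).
Substituting f(x) = 2*x^2 + 3*x + 1, the right-hand side is ∫_0^1 (2*x^2 + 3*x + 1) v dx − 2·v(1).


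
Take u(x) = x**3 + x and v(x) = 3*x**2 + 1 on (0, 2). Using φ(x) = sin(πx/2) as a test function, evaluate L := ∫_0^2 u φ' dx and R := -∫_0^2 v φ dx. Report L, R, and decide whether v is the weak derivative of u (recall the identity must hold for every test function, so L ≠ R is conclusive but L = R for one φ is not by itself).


LHS = -28/π + 96/π^3, RHS = -28/π + 96/π^3. Yes, v = u' weakly.

u(x) = x**3 + x, classical derivative u'(x) = 3*x**2 + 1.
φ(x) = sin(πx/2), so φ'(x) = π*cos(π*x/2)/2.
Note φ(0) = φ(2) = 0, so the boundary term u·φ vanishes.
LHS = ∫_0^2 u(x) φ'(x) dx = ∫_0^2 (π*x^3*cos(π*x/2)/2 + π*x*cos(π*x/2)/2) dx. Term by term:
  ∫_0^2 π*x*cos(π*x/2)/2 dx = -4/π;  ∫_0^2 π*x^3*cos(π*x/2)/2 dx = -24/π + 96/π^3.
Sum: -4/π + -24/π + 96/π^3 = -28/π + 96/π^3.
So LHS = -28/π + 96/π^3.
∫_0^2 v(x) φ(x) dx = ∫_0^2 (3*x^2*sin(π*x/2) + sin(π*x/2)) dx. Term by term:
  ∫_0^2 3*x^2*sin(π*x/2) dx = -96/π^3 + 24/π;  ∫_0^2 sin(π*x/2) dx = 4/π.
Sum: -96/π^3 + 24/π + 4/π = -96/π^3 + 28/π.
So RHS = -∫_0^2 v(x) φ(x) dx = -28/π + 96/π^3.
LHS = RHS, so the identity holds for this test φ.
Moreover u is smooth here and v(x) = u'(x) = 3*x**2 + 1 pointwise, so the identity holds for every test function. Hence v is the weak derivative of u.


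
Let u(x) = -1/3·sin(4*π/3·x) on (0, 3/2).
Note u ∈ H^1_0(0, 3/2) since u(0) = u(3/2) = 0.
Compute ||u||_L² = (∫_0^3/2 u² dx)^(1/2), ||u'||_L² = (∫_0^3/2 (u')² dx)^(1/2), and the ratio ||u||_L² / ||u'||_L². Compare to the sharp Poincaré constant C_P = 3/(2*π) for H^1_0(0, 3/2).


||u||_L² / ||u'||_L² = 3/(4*π) < C_P = 3/(2*π).

u(x) = -1/3·sin(4*π/3·x), so u'(x) = -4*π*cos(4*π*x/3)/9.
Writing u(x) = A·sin(kπx/L) with A = -1/3 and k = 2, use ∫_0^L sin²(kπx/L) dx = L/2 and ∫_0^L cos²(kπx/L) dx = L/2.
u² = 1/9·sin²(4*π/3·x) and (u')² = 16*π^2/81·cos²(4*π/3·x), and each of sin², cos² integrates to L/2 = 3/4 over (0, 3/2).
∫_0^3/2 u² dx = 1/12, so ||u||_L² = sqrt(3)/6.
∫_0^3/2 (u')² dx = 4*π^2/27, so ||u'||_L² = 2*sqrt(3)*π/9.
Ratio ||u||_L² / ||u'||_L² = 3/(4*π).
Sharp Poincaré constant on H^1_0(0, 3/2) is C_P = L/π = 3/(2*π), achieved by sin(2*π/3·x).
This is the k = 2 harmonic; the ratio L/(kπ) is strictly less than C_P = L/π, consistent with the sharp inequality ||u||_L² ≤ C_P ||u'||_L².


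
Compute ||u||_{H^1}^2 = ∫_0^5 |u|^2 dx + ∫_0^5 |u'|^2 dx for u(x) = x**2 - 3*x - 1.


||u||_{H^1}^2 = 725/6

The H^1 norm (squared) on an interval (0, L) is
  ||u||_{H^1}^2 = ∫_0^L u(x)^2 dx + ∫_0^L u'(x)^2 dx.
Compute u'(x) = 2*x - 3.
Then u(x)^2 = x**4 - 6*x**3 + 7*x**2 + 6*x + 1 and u'(x)^2 = 4*x**2 - 12*x + 9.
Integrate each monomial from 0 to 5 using ∫_0^5 c·x^n dx = c·5^(n+1)/(n+1):
  ∫_0^5 u(x)^2 dx = ∫_0^5 (x^4 - 6*x^3 + 7*x^2 + 6*x + 1) dx. Term by term:
    ∫_0^5 x^4 dx = 625;  ∫_0^5 -6*x^3 dx = -1875/2;  ∫_0^5 7*x^2 dx = 875/3;
    ∫_0^5 6*x dx = 75;  ∫_0^5 1 dx = 5.
  Sum: 625 − 1875/2 + 875/3 + 75 + 5 = 355/6.
  ∫_0^5 u'(x)^2 dx = ∫_0^5 (4*x^2 - 12*x + 9) dx. Term by term:
    ∫_0^5 4*x^2 dx = 500/3;  ∫_0^5 -12*x dx = -150;  ∫_0^5 9 dx = 45.
  Sum: 500/3 − 150 + 45 = 185/3.
Adding: ||u||_{H^1}^2 = 355/6 + 185/3 = 725/6.


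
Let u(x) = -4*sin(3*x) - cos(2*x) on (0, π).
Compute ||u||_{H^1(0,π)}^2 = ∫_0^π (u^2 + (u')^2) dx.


||u||_{H^1(0,π)}^2 = 48 + 165*π/2

u'(x) = 2*sin(2*x) - 12*cos(3*x).
Expand u² and (u')² and integrate term by term on (0, π), using: for integers n ≥ 1, ∫_0^π sin²(nx) dx = ∫_0^π cos²(nx) dx = π/2; for n ≠ n', ∫_0^π sin(nx)sin(n'x) dx = ∫_0^π cos(nx)cos(n'x) dx = 0; and by product-to-sum, ∫_0^π sin(nx)cos(n'x) dx = ½∫_0^π [sin((n+n')x) + sin((n−n')x)] dx, which is 0 when n+n' is even and 2n/(n²−n'²) when n+n' is odd (it need not vanish on (0, π)).
  u² squared terms: (-1)²·∫cos(2x)² dx = 1·π/2 = π/2;  (-4)²·∫sin(3x)² dx = 16·π/2 = 8*π.
  u² cross terms: 2·(-1)·(-4)·∫cos(2x)·sin(3x) dx = 8·(6/5) = 48/5.
  So ∫_0^π u² dx = π/2 + 8*π + 48/5 = 48/5 + 17*π/2.
  (u')² squared terms: (-12)²·∫cos(3x)² dx = 144·π/2 = 72*π;  (2)²·∫sin(2x)² dx = 4·π/2 = 2*π.
  (u')² cross terms: 2·(-12)·(2)·∫cos(3x)·sin(2x) dx = -48·(-4/5) = 192/5.
  So ∫_0^π (u')² dx = 72*π + 2*π + 192/5 = 192/5 + 74*π.
||u||_{H^1}^2 = (48/5 + 17*π/2) + (192/5 + 74*π) = 48 + 165*π/2.


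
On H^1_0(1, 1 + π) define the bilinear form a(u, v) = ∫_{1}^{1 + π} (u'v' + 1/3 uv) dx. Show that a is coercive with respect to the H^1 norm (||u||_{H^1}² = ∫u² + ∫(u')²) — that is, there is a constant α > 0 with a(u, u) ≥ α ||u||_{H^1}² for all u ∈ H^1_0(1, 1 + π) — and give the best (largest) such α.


α = 2/3

Coercivity of a(·,·) on H^1_0(1, 1 + π) means a(u, u) ≥ α ||u||_{H^1}² for every u ∈ H^1_0.
The interval has length L = π, and Poincaré/coercivity depend only on L. Here a(u, u) = ∫(u')² + (1/3)·∫u².
Here 0 < c = 1/3 < 1. The condition a(u,u) ≥ α||u||_{H^1}² reads (1−α)∫(u')² ≥ (α−c)∫u². Any admissible α is ≤ 1 (rapidly oscillating u have ∫u²/∫(u')² → 0), and α = 1 would force 0 ≥ (1−c)∫u², impossible since c < 1; so 1−α > 0. By the sharp Poincaré inequality on H^1_0 of an interval of length L, ∫(u')² ≥ (π/L)²∫u² with equality for the first sine mode sin(π(x−x₀)/L) (x₀ the left endpoint), so the inequality holds for all u iff (1−α)(π/L)² ≥ α − c, i.e. α ≤ ((π/L)² + c)/((π/L)² + 1) = (1 + c(L/π)²)/(1 + (L/π)²). With (π/L)² = 1 and c = 1/3, the largest admissible constant is α = ((π/L)² + c)/((π/L)² + 1).
Simplifying, α = 2/3.


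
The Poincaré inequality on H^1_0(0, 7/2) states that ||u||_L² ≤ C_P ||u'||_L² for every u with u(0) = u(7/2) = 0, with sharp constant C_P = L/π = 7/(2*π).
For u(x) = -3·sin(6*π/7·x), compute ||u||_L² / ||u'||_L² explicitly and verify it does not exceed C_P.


||u||_L² / ||u'||_L² = 7/(6*π) < C_P = 7/(2*π).

u(x) = -3·sin(6*π/7·x), so u'(x) = -18*π*cos(6*π*x/7)/7.
Writing u(x) = A·sin(kπx/L) with A = -3 and k = 3, use ∫_0^L sin²(kπx/L) dx = L/2 and ∫_0^L cos²(kπx/L) dx = L/2.
u² = 9·sin²(6*π/7·x) and (u')² = 324*π^2/49·cos²(6*π/7·x), and each of sin², cos² integrates to L/2 = 7/4 over (0, 7/2).
∫_0^7/2 u² dx = 63/4, so ||u||_L² = 3*sqrt(7)/2.
∫_0^7/2 (u')² dx = 81*π^2/7, so ||u'||_L² = 9*sqrt(7)*π/7.
Ratio ||u||_L² / ||u'||_L² = 7/(6*π).
Sharp Poincaré constant on H^1_0(0, 7/2) is C_P = L/π = 7/(2*π), achieved by sin(2*π/7·x).
This is the k = 3 harmonic; the ratio L/(kπ) is strictly less than C_P = L/π, consistent with the sharp inequality ||u||_L² ≤ C_P ||u'||_L².


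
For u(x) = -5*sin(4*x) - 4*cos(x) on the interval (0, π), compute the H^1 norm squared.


||u||_{H^1(0,π)}^2 = 128/3 + 457*π/2

u'(x) = 4*sin(x) - 20*cos(4*x).
Expand u² and (u')² and integrate term by term on (0, π), using: for integers n ≥ 1, ∫_0^π sin²(nx) dx = ∫_0^π cos²(nx) dx = π/2; for n ≠ n', ∫_0^π sin(nx)sin(n'x) dx = ∫_0^π cos(nx)cos(n'x) dx = 0; and by product-to-sum, ∫_0^π sin(nx)cos(n'x) dx = ½∫_0^π [sin((n+n')x) + sin((n−n')x)] dx, which is 0 when n+n' is even and 2n/(n²−n'²) when n+n' is odd (it need not vanish on (0, π)).
  u² squared terms: (-5)²·∫sin(4x)² dx = 25·π/2 = 25*π/2;  (-4)²·∫cos(x)² dx = 16·π/2 = 8*π.
  u² cross terms: 2·(-5)·(-4)·∫sin(4x)·cos(x) dx = 40·(8/15) = 64/3.
  So ∫_0^π u² dx = 25*π/2 + 8*π + 64/3 = 64/3 + 41*π/2.
  (u')² squared terms: (-20)²·∫cos(4x)² dx = 400·π/2 = 200*π;  (4)²·∫sin(x)² dx = 16·π/2 = 8*π.
  (u')² cross terms: 2·(-20)·(4)·∫cos(4x)·sin(x) dx = -160·(-2/15) = 64/3.
  So ∫_0^π (u')² dx = 200*π + 8*π + 64/3 = 64/3 + 208*π.
||u||_{H^1}^2 = (64/3 + 41*π/2) + (64/3 + 208*π) = 128/3 + 457*π/2.


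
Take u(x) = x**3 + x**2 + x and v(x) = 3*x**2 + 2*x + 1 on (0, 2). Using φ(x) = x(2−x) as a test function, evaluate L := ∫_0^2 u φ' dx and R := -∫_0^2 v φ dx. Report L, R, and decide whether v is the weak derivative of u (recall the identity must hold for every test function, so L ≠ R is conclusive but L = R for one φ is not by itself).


LHS = -44/5, RHS = -44/5. Yes, v = u' weakly.

u(x) = x**3 + x**2 + x, classical derivative u'(x) = 3*x**2 + 2*x + 1.
φ(x) = x(2−x), so φ'(x) = 2 - 2*x.
Note φ(0) = φ(2) = 0, so the boundary term u·φ vanishes.
LHS = ∫_0^2 u(x) φ'(x) dx = ∫_0^2 (-2*x^4 + 2*x) dx. Term by term:
  ∫_0^2 -2*x^4 dx = -64/5;  ∫_0^2 2*x dx = 4.
Sum: -64/5 + 4 = -44/5.
So LHS = -44/5.
∫_0^2 v(x) φ(x) dx = ∫_0^2 (-3*x^4 + 4*x^3 + 3*x^2 + 2*x) dx. Term by term:
  ∫_0^2 -3*x^4 dx = -96/5;  ∫_0^2 4*x^3 dx = 16;  ∫_0^2 3*x^2 dx = 8;
  ∫_0^2 2*x dx = 4.
Sum: -96/5 + 16 + 8 + 4 = 44/5.
So RHS = -∫_0^2 v(x) φ(x) dx = -44/5.
LHS = RHS, so the identity holds for this test φ.
Moreover u is smooth here and v(x) = u'(x) = 3*x**2 + 2*x + 1 pointwise, so the identity holds for every test function. Hence v is the weak derivative of u.
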